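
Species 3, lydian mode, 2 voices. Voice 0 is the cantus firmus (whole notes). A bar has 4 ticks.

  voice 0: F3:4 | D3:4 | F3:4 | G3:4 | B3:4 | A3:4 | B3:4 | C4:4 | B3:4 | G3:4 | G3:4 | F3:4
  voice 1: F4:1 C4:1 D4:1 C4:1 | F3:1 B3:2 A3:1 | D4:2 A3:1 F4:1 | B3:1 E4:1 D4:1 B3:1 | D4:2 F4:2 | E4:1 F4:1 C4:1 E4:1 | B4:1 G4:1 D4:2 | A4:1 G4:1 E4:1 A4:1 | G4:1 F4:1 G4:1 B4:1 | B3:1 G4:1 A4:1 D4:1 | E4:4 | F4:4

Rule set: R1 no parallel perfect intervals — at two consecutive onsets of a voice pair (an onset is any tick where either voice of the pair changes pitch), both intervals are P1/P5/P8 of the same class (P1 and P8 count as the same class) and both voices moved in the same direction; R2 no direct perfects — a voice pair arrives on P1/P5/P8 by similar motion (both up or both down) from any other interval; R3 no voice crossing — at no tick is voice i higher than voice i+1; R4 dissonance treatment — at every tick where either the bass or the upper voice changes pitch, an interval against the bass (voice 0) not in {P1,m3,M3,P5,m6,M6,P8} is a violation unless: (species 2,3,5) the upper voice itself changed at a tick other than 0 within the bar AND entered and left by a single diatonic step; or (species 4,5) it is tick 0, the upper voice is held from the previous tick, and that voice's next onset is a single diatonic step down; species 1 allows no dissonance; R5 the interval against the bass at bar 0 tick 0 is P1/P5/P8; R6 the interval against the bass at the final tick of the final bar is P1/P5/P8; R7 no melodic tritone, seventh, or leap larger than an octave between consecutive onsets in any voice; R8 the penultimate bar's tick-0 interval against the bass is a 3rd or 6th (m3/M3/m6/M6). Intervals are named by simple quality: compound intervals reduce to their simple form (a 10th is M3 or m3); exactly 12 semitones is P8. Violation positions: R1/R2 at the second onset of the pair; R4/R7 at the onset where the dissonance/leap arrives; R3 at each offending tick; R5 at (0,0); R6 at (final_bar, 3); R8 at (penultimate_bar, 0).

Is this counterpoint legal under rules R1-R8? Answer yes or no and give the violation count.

No (6 violations)

bar 0: v0=F3 v1=F4 (P8)
bar 1: v0=D3 v1=F3 (m3)
bar 2: v0=F3 v1=D4 (M6)
bar 3: v0=G3 v1=B3 (M3)
bar 4: v0=B3 v1=D4 (m3)
bar 5: v0=A3 v1=E4 (P5)
bar 6: v0=B3 v1=B4 (P8)
bar 7: v0=C4 v1=A4 (M6)
bar 8: v0=B3 v1=G4 (m6)
bar 9: v0=G3 v1=B3 (M3)
bar 10: v0=G3 v1=E4 (M6)
bar 11: v0=F3 v1=F4 (P8)
  R7 @ bar1.1: F3->B3 leap 6st
  R7 @ bar3.0: F4->B3 leap 6st
  R4 @ bar4.2: B3/F4 TT untreated
  R2 @ bar5.0: B3/F4 TT -> A3/E4 P5 similar
  R2 @ bar6.0: A3/E4 P5 -> B3/B4 P8 similar
  R4 @ bar9.2: G3/A4 M2 untreated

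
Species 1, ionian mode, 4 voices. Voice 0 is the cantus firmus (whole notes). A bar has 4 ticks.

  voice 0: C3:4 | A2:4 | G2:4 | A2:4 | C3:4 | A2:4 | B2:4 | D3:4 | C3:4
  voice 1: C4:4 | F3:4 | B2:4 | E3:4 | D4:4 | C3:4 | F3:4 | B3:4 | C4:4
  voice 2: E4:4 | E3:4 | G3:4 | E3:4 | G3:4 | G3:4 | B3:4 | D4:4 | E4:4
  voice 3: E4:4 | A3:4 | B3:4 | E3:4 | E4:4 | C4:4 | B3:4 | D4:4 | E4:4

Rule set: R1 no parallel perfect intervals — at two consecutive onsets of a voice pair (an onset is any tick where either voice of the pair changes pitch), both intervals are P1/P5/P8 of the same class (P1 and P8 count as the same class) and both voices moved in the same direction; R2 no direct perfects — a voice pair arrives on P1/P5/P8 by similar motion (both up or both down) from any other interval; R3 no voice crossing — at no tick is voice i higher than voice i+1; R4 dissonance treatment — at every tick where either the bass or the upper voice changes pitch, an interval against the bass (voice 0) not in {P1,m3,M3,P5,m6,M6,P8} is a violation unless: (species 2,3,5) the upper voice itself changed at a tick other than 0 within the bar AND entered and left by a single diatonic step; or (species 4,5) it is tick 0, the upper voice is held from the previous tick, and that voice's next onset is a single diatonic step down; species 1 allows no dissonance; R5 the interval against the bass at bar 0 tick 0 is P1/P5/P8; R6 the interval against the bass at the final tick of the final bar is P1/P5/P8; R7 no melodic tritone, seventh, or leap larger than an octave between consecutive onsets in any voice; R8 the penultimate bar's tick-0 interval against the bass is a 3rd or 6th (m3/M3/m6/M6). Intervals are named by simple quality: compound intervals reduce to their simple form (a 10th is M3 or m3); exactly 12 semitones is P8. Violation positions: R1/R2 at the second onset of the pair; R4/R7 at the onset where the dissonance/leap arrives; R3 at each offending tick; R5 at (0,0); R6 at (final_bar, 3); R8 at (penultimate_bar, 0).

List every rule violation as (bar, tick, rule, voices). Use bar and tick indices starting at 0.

bar 0: v0=C3 v1=C4 v2=E4 v3=E4 downbeat M3
bar 1: v0=A2 v1=F3 v2=E3 v3=A3 downbeat P8
bar 2: v0=G2 v1=B2 v2=G3 v3=B3 downbeat M3
bar 3: v0=A2 v1=E3 v2=E3 v3=E3 downbeat P5
bar 4: v0=C3 v1=D4 v2=G3 v3=E4 downbeat M3
bar 5: v0=A2 v1=C3 v2=G3 v3=C4 downbeat m3
bar 6: v0=B2 v1=F3 v2=B3 v3=B3 downbeat P8
bar 7: v0=D3 v1=B3 v2=D4 v3=D4 downbeat P8
bar 8: v0=C3 v1=C4 v2=E4 v3=E4 downbeat M3
  -> R5 @ bar 0 tick 0 v(0, 2): opens on M3
  -> R5 @ bar 0 tick 0 v(0, 3): opens on M3
  -> R2 @ bar 1 tick 0 v(0, 2): C3/E4 M3 -> A2/E3 P5 similar
  -> R2 @ bar 1 tick 0 v(0, 3): C3/E4 M3 -> A2/A3 P8 similar
  -> R3 @ bar 1 tick 0 v(1, 2): F3 above E3
  -> R3 @ bar 1 tick 1 v(1, 2): F3 above E3
  -> R3 @ bar 1 tick 2 v(1, 2): F3 above E3
  -> R3 @ bar 1 tick 3 v(1, 2): F3 above E3
  -> R7 @ bar 2 tick 0 v(1,): F3->B2 leap 6st
  -> R2 @ bar 3 tick 0 v(0, 1): G2/B2 M3 -> A2/E3 P5 similar
  -> R2 @ bar 3 tick 0 v(2, 3): G3/B3 M3 -> E3/E3 P1 similar
  -> R1 @ bar 4 tick 0 v(0, 2): A2/E3 P5 -> C3/G3 P5 similar
  -> R2 @ bar 4 tick 0 v(1, 2): E3/E3 P1 -> D4/G3 P5 similar
  -> R3 @ bar 4 tick 0 v(1, 2): D4 above G3
  -> R4 @ bar 4 tick 0 v(0, 1): C3/D4 M2 untreated
  -> R7 @ bar 4 tick 0 v(1,): E3->D4 leap 10st
  -> R3 @ bar 4 tick 1 v(1, 2): D4 above G3
  -> R3 @ bar 4 tick 2 v(1, 2): D4 above G3
  -> R3 @ bar 4 tick 3 v(1, 2): D4 above G3
  -> R2 @ bar 5 tick 0 v(1, 3): D4/E4 M2 -> C3/C4 P8 similar
  -> R4 @ bar 5 tick 0 v(0, 2): A2/G3 m7 untreated
  -> R7 @ bar 5 tick 0 v(1,): D4->C3 leap 14st
  -> R2 @ bar 6 tick 0 v(0, 2): A2/G3 m7 -> B2/B3 P8 similar
  -> R4 @ bar 6 tick 0 v(0, 1): B2/F3 TT untreated
  -> R1 @ bar 7 tick 0 v(0, 2): B2/B3 P8 -> D3/D4 P8 similar
  -> R1 @ bar 7 tick 0 v(0, 3): B2/B3 P8 -> D3/D4 P8 similar
  -> R1 @ bar 7 tick 0 v(2, 3): B3/B3 P1 -> D4/D4 P1 similar
  -> R7 @ bar 7 tick 0 v(1,): F3->B3 leap 6st
  -> R8 @ bar 7 tick 0 v(0, 2): penult P8 not 3rd/6th
  -> R8 @ bar 7 tick 0 v(0, 3): penult P8 not 3rd/6th
  -> R1 @ bar 8 tick 0 v(2, 3): D4/D4 P1 -> E4/E4 P1 similar
  -> R6 @ bar 8 tick 3 v(0, 2): closes on M3
  -> R6 @ bar 8 tick 3 v(0, 3): closes on M3

(0, 0, R5, (0, 2))
(0, 0, R5, (0, 3))
(1, 0, R2, (0, 2))
(1, 0, R2, (0, 3))
(1, 0, R3, (1, 2))
(1, 1, R3, (1, 2))
(1, 2, R3, (1, 2))
(1, 3, R3, (1, 2))
(2, 0, R7, (1,))
(3, 0, R2, (0, 1))
(3, 0, R2, (2, 3))
(4, 0, R1, (0, 2))
(4, 0, R2, (1, 2))
(4, 0, R3, (1, 2))
(4, 0, R4, (0, 1))
(4, 0, R7, (1,))
(4, 1, R3, (1, 2))
(4, 2, R3, (1, 2))
(4, 3, R3, (1, 2))
(5, 0, R2, (1, 3))
(5, 0, R4, (0, 2))
(5, 0, R7, (1,))
(6, 0, R2, (0, 2))
(6, 0, R4, (0, 1))
(7, 0, R1, (0, 2))
(7, 0, R1, (0, 3))
(7, 0, R1, (2, 3))
(7, 0, R7, (1,))
(7, 0, R8, (0, 2))
(7, 0, R8, (0, 3))
(8, 0, R1, (2, 3))
(8, 3, R6, (0, 2))
(8, 3, R6, (0, 3))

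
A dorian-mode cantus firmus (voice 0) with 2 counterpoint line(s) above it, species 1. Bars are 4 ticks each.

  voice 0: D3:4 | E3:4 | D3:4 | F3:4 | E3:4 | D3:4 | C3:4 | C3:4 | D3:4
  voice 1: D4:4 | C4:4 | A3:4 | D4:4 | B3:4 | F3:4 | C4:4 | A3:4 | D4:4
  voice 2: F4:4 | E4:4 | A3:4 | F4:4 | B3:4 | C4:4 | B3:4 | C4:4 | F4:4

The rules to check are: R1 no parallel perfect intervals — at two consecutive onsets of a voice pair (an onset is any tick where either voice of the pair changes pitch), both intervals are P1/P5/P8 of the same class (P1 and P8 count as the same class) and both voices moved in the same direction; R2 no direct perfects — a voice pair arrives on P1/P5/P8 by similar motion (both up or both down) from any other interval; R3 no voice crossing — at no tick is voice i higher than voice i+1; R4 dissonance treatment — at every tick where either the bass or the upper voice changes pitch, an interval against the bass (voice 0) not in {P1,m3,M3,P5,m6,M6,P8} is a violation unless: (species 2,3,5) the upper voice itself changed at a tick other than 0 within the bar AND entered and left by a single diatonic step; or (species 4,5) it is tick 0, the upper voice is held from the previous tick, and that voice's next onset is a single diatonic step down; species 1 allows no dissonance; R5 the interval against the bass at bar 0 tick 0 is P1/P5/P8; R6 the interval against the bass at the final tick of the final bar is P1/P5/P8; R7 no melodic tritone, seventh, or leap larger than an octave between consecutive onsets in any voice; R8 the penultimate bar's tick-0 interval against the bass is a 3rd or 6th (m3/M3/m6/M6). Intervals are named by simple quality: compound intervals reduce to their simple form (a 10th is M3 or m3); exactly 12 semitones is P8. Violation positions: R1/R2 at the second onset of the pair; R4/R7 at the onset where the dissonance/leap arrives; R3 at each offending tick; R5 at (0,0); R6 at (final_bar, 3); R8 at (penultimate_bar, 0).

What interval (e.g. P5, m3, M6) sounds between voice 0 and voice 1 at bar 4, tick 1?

P5

voice 0=E3 voice 1=B3 -> P5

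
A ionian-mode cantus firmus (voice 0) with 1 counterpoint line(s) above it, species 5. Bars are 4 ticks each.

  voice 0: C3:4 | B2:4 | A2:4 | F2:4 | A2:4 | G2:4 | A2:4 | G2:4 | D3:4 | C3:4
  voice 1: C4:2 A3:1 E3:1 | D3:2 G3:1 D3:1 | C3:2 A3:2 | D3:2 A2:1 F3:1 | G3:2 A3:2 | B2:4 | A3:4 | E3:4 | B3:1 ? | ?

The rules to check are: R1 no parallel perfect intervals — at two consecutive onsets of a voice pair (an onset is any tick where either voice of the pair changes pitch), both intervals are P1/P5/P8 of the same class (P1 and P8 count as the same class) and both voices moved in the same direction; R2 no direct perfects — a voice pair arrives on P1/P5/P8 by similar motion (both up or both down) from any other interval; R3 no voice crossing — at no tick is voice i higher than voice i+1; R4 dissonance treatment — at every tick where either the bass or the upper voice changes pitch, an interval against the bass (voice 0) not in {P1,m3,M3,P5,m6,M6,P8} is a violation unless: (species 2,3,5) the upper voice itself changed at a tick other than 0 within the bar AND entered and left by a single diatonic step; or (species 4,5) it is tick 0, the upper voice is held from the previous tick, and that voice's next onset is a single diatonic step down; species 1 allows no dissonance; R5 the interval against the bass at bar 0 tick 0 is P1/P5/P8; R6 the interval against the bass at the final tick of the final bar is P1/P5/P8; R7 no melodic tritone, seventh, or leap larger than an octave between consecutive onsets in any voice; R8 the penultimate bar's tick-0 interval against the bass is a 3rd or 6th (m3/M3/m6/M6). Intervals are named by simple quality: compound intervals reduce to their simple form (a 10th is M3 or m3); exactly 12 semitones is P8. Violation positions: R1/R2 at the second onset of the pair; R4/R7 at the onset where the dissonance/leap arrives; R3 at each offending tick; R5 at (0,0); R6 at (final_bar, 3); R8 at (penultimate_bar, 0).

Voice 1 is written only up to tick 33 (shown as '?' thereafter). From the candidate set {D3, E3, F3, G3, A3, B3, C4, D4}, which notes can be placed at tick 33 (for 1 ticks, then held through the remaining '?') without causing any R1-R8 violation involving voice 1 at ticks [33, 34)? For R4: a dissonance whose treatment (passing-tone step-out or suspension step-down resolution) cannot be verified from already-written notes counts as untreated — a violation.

D3: legal
E3: violates R4
F3: violates R7
G3: violates R4
A3: legal
B3: legal
C4: violates R4
D4: legal

{A3, B3, D3, D4}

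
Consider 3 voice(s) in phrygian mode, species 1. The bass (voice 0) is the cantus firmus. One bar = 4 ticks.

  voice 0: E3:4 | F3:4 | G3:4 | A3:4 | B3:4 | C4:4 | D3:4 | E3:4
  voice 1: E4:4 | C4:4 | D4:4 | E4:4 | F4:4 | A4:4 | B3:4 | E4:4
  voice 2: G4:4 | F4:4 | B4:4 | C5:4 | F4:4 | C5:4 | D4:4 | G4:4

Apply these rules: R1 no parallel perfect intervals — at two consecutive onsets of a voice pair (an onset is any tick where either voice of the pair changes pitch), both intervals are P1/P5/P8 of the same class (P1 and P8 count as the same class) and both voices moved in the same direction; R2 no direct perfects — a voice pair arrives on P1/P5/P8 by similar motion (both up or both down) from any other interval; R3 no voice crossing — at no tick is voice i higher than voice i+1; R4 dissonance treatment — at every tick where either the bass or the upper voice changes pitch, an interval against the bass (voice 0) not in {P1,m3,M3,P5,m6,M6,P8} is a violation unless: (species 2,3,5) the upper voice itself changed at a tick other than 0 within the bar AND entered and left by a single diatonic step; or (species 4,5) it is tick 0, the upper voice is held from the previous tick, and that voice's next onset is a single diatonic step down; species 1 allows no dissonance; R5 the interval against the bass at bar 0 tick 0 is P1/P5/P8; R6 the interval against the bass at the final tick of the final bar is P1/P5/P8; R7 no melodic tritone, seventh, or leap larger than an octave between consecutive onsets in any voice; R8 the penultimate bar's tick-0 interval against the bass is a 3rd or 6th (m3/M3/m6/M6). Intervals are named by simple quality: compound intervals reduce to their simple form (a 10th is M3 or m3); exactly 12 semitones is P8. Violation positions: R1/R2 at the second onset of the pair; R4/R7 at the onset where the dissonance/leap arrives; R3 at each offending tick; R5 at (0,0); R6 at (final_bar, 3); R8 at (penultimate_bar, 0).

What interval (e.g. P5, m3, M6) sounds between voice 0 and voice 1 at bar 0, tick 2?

voice 0=E3 voice 1=E4 -> P8

P8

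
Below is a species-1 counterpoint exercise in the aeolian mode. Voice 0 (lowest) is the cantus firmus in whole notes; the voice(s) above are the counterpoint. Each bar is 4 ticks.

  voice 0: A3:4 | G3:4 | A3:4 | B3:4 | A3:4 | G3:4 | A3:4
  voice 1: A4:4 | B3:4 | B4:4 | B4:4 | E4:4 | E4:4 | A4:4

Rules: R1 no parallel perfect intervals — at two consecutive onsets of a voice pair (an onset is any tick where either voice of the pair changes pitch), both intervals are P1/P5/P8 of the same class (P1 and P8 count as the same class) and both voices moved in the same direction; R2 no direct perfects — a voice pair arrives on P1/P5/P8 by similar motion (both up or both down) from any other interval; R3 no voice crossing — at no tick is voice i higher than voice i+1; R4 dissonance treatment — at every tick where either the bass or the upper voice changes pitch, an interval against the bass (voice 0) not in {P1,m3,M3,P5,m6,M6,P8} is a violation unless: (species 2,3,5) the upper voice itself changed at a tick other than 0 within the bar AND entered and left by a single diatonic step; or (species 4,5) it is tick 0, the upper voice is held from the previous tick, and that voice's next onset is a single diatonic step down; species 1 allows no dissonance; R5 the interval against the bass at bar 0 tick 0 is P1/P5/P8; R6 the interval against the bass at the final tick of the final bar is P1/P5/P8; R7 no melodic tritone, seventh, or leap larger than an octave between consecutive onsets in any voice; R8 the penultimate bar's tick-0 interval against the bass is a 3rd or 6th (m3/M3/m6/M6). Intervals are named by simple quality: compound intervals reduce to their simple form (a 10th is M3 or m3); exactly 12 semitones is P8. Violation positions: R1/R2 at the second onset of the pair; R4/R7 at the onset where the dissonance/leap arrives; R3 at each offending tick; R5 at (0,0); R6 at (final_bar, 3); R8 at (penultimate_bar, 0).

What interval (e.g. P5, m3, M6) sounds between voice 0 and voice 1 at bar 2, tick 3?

M2

voice 0=A3 voice 1=B4 -> M2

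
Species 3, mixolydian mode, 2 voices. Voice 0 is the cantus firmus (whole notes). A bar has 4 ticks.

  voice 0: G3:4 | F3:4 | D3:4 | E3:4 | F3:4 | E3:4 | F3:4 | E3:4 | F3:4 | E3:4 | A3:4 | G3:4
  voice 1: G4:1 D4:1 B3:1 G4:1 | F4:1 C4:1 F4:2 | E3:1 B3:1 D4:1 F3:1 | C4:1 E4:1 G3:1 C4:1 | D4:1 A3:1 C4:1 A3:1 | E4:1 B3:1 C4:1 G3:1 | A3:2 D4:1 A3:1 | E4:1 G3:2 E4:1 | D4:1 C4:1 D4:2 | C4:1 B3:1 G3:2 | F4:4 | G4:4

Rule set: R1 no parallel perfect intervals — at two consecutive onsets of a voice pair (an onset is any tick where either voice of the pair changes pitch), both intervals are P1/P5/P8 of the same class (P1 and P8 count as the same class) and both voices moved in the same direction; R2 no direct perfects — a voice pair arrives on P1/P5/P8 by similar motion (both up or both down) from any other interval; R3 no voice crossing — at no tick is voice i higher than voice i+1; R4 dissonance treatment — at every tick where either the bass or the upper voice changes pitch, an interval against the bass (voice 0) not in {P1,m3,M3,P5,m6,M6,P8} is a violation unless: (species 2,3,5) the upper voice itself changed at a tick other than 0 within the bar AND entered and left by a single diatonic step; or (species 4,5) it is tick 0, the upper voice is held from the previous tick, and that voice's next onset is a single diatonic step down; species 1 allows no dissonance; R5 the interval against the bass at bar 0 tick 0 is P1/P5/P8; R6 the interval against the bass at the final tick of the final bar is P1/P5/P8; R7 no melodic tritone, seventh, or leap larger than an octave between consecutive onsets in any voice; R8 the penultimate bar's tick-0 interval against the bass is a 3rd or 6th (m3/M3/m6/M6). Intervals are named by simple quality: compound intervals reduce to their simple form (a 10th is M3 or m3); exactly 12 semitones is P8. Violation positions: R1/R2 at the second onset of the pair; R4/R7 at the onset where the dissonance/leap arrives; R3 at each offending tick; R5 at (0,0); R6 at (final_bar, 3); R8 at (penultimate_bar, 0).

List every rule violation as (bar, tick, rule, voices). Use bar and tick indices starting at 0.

bar 0: v0=G3 v1=G4 downbeat P8
bar 1: v0=F3 v1=F4 downbeat P8
bar 2: v0=D3 v1=E3 downbeat M2
bar 3: v0=E3 v1=C4 downbeat m6
bar 4: v0=F3 v1=D4 downbeat M6
bar 5: v0=E3 v1=E4 downbeat P8
bar 6: v0=F3 v1=A3 downbeat M3
bar 7: v0=E3 v1=E4 downbeat P8
bar 8: v0=F3 v1=D4 downbeat M6
bar 9: v0=E3 v1=C4 downbeat m6
bar 10: v0=A3 v1=F4 downbeat m6
bar 11: v0=G3 v1=G4 downbeat P8
  -> R1 @ bar 1 tick 0 v(0, 1): G3/G4 P8 -> F3/F4 P8 similar
  -> R4 @ bar 2 tick 0 v(0, 1): D3/E3 M2 untreated
  -> R7 @ bar 2 tick 0 v(1,): F4->E3 leap 13st
  -> R7 @ bar 10 tick 0 v(1,): G3->F4 leap 10st

(1, 0, R1, (0, 1))
(2, 0, R4, (0, 1))
(2, 0, R7, (1,))
(10, 0, R7, (1,))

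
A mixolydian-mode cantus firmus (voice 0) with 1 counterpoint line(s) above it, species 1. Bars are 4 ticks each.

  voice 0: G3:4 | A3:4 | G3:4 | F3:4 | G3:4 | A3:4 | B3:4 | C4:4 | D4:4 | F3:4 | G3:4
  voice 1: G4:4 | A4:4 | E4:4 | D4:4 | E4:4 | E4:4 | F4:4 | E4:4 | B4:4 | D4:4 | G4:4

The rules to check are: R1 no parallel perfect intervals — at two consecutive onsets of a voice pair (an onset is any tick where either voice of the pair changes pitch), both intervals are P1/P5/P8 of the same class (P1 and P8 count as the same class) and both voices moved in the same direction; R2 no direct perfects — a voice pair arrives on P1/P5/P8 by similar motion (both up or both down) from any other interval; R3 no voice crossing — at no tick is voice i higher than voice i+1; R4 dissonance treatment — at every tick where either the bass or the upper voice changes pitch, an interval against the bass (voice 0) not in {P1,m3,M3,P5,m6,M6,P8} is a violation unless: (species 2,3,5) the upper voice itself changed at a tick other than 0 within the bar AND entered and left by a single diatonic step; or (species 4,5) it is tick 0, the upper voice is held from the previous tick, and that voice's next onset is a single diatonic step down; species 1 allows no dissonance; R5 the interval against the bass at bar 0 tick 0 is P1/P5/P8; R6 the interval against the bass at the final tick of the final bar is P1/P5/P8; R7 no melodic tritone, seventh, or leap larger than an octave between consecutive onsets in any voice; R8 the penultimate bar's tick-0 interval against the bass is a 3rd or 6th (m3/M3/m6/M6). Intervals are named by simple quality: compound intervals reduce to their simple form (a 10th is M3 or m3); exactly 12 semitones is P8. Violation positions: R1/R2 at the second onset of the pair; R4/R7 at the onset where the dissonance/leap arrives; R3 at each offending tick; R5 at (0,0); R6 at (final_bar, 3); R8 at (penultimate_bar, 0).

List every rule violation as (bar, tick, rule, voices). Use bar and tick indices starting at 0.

bar 0: v0=G3 v1=G4 downbeat P8
bar 1: v0=A3 v1=A4 downbeat P8
bar 2: v0=G3 v1=E4 downbeat M6
bar 3: v0=F3 v1=D4 downbeat M6
bar 4: v0=G3 v1=E4 downbeat M6
bar 5: v0=A3 v1=E4 downbeat P5
bar 6: v0=B3 v1=F4 downbeat TT
bar 7: v0=C4 v1=E4 downbeat M3
bar 8: v0=D4 v1=B4 downbeat M6
bar 9: v0=F3 v1=D4 downbeat M6
bar 10: v0=G3 v1=G4 downbeat P8
  -> R1 @ bar 1 tick 0 v(0, 1): G3/G4 P8 -> A3/A4 P8 similar
  -> R4 @ bar 6 tick 0 v(0, 1): B3/F4 TT untreated
  -> R2 @ bar 10 tick 0 v(0, 1): F3/D4 M6 -> G3/G4 P8 similar

(1, 0, R1, (0, 1))
(6, 0, R4, (0, 1))
(10, 0, R2, (0, 1))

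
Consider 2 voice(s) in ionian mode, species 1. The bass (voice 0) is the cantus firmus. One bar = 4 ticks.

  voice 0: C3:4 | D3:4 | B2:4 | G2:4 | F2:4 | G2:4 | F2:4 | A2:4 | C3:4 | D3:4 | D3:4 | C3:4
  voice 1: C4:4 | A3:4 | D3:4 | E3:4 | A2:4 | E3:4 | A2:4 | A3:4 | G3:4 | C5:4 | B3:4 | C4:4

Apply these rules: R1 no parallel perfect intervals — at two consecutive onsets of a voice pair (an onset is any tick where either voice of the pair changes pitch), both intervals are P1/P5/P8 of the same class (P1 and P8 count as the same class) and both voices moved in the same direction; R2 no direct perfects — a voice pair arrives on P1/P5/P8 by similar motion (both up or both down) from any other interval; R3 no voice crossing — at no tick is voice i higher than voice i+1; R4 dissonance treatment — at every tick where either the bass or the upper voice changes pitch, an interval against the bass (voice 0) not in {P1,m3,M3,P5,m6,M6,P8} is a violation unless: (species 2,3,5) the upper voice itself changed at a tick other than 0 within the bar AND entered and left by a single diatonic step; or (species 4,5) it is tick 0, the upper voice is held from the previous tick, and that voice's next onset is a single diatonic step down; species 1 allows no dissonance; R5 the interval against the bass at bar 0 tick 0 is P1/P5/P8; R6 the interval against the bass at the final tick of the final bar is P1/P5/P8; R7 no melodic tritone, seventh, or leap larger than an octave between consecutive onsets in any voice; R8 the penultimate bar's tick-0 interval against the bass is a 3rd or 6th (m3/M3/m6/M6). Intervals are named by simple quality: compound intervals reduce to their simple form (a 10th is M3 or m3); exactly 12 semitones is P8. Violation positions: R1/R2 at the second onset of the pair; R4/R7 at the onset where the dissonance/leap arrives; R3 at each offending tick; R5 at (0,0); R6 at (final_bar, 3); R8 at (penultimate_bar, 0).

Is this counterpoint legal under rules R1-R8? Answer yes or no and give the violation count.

No (4 violations)

bar 0: v0=C3 v1=C4 (P8)
bar 1: v0=D3 v1=A3 (P5)
bar 2: v0=B2 v1=D3 (m3)
bar 3: v0=G2 v1=E3 (M6)
bar 4: v0=F2 v1=A2 (M3)
bar 5: v0=G2 v1=E3 (M6)
bar 6: v0=F2 v1=A2 (M3)
bar 7: v0=A2 v1=A3 (P8)
bar 8: v0=C3 v1=G3 (P5)
bar 9: v0=D3 v1=C5 (m7)
bar 10: v0=D3 v1=B3 (M6)
bar 11: v0=C3 v1=C4 (P8)
  R2 @ bar7.0: F2/A2 M3 -> A2/A3 P8 similar
  R4 @ bar9.0: D3/C5 m7 untreated
  R7 @ bar9.0: G3->C5 leap 17st
  R7 @ bar10.0: C5->B3 leap 13st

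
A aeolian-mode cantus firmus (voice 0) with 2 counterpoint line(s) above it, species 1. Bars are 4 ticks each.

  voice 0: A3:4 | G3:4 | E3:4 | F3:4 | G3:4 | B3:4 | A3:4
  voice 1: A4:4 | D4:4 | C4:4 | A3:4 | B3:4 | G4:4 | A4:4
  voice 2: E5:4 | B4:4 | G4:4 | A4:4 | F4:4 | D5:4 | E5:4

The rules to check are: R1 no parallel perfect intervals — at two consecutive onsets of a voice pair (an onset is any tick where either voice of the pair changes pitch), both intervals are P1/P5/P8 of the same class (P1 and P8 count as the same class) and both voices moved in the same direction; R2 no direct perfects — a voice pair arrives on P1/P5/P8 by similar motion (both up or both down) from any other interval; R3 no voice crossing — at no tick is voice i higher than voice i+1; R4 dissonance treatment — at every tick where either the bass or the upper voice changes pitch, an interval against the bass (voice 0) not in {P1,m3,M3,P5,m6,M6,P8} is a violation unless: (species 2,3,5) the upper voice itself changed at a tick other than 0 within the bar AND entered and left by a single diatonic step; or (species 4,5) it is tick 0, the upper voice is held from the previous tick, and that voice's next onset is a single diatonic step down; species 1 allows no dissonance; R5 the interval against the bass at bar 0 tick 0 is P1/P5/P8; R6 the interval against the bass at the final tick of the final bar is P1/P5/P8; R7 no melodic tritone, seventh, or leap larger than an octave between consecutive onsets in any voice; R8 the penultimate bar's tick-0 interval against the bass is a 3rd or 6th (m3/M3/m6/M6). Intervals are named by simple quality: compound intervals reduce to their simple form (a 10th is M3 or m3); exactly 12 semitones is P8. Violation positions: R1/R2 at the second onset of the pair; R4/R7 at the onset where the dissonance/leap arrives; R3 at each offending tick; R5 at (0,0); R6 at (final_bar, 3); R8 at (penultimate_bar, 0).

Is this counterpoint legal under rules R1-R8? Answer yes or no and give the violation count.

bar 0: v0=A3 v1=A4 v2=E5 (P5)
bar 1: v0=G3 v1=D4 v2=B4 (M3)
bar 2: v0=E3 v1=C4 v2=G4 (m3)
bar 3: v0=F3 v1=A3 v2=A4 (M3)
bar 4: v0=G3 v1=B3 v2=F4 (m7)
bar 5: v0=B3 v1=G4 v2=D5 (m3)
bar 6: v0=A3 v1=A4 v2=E5 (P5)
  R2 @ bar1.0: A3/A4 P8 -> G3/D4 P5 similar
  R2 @ bar2.0: D4/B4 M6 -> C4/G4 P5 similar
  R4 @ bar4.0: G3/F4 m7 untreated
  R2 @ bar5.0: B3/F4 TT -> G4/D5 P5 similar
  R1 @ bar6.0: G4/D5 P5 -> A4/E5 P5 similar

No (5 violations)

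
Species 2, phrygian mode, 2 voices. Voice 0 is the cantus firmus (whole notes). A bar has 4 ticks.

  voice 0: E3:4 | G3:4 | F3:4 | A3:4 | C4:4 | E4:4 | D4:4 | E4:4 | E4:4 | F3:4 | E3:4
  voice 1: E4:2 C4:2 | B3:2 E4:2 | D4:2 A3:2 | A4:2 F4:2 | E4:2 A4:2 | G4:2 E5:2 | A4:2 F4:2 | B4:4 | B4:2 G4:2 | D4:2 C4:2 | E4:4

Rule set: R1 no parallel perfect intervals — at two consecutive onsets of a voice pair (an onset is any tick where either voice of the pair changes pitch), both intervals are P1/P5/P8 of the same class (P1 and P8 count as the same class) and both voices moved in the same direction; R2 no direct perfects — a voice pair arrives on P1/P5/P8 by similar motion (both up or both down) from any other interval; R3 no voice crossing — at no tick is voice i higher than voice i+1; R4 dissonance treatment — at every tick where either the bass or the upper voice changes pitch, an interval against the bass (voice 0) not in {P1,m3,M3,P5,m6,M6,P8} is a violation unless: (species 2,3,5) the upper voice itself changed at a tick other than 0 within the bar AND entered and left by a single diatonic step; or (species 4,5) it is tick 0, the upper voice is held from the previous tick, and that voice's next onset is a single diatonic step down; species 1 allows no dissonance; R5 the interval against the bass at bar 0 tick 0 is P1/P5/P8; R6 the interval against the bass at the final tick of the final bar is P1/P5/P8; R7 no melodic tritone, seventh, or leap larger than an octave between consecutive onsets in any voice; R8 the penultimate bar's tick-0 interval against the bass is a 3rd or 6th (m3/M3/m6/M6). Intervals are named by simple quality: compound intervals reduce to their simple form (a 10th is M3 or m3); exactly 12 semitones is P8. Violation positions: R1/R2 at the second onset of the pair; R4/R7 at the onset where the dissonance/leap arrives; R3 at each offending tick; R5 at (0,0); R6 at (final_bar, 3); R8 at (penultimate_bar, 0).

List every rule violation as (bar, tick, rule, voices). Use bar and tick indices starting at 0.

bar 0: v0=E3 v1=E4 downbeat P8
bar 1: v0=G3 v1=B3 downbeat M3
bar 2: v0=F3 v1=D4 downbeat M6
bar 3: v0=A3 v1=A4 downbeat P8
bar 4: v0=C4 v1=E4 downbeat M3
bar 5: v0=E4 v1=G4 downbeat m3
bar 6: v0=D4 v1=A4 downbeat P5
bar 7: v0=E4 v1=B4 downbeat P5
bar 8: v0=E4 v1=B4 downbeat P5
bar 9: v0=F3 v1=D4 downbeat M6
bar 10: v0=E3 v1=E4 downbeat P8
  -> R2 @ bar 3 tick 0 v(0, 1): F3/A3 M3 -> A3/A4 P8 similar
  -> R2 @ bar 6 tick 0 v(0, 1): E4/E5 P8 -> D4/A4 P5 similar
  -> R2 @ bar 7 tick 0 v(0, 1): D4/F4 m3 -> E4/B4 P5 similar
  -> R7 @ bar 7 tick 0 v(1,): F4->B4 leap 6st
  -> R7 @ bar 9 tick 0 v(0,): E4->F3 leap 11st

(3, 0, R2, (0, 1))
(6, 0, R2, (0, 1))
(7, 0, R2, (0, 1))
(7, 0, R7, (1,))
(9, 0, R7, (0,))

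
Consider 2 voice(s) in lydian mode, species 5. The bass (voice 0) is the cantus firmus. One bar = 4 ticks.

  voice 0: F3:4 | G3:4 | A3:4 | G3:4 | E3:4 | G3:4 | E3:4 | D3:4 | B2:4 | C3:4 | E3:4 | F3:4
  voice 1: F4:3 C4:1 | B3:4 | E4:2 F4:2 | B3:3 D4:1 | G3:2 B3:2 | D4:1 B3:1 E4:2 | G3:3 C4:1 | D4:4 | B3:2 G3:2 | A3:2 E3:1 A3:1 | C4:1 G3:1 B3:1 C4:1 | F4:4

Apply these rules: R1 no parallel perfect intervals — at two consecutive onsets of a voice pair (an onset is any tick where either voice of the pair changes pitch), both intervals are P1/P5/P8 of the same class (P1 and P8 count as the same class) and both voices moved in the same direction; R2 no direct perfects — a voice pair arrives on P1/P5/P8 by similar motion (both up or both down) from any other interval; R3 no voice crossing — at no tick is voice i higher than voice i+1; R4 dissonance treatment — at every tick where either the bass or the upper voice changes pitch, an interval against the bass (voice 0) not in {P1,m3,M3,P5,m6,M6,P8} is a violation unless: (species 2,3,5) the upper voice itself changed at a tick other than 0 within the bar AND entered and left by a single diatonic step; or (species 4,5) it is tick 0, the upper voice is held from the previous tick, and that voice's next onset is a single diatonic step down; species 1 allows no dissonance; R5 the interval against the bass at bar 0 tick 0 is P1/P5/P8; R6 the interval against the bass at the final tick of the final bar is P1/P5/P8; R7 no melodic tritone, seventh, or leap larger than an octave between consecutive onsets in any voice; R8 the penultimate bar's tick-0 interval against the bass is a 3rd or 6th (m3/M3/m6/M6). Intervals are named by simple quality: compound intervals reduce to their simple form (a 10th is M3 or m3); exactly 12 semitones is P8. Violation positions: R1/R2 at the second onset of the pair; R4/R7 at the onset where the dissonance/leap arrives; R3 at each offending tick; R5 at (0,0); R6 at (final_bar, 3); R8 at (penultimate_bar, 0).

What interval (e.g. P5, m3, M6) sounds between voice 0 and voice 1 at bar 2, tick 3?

voice 0=A3 voice 1=F4 -> m6

m6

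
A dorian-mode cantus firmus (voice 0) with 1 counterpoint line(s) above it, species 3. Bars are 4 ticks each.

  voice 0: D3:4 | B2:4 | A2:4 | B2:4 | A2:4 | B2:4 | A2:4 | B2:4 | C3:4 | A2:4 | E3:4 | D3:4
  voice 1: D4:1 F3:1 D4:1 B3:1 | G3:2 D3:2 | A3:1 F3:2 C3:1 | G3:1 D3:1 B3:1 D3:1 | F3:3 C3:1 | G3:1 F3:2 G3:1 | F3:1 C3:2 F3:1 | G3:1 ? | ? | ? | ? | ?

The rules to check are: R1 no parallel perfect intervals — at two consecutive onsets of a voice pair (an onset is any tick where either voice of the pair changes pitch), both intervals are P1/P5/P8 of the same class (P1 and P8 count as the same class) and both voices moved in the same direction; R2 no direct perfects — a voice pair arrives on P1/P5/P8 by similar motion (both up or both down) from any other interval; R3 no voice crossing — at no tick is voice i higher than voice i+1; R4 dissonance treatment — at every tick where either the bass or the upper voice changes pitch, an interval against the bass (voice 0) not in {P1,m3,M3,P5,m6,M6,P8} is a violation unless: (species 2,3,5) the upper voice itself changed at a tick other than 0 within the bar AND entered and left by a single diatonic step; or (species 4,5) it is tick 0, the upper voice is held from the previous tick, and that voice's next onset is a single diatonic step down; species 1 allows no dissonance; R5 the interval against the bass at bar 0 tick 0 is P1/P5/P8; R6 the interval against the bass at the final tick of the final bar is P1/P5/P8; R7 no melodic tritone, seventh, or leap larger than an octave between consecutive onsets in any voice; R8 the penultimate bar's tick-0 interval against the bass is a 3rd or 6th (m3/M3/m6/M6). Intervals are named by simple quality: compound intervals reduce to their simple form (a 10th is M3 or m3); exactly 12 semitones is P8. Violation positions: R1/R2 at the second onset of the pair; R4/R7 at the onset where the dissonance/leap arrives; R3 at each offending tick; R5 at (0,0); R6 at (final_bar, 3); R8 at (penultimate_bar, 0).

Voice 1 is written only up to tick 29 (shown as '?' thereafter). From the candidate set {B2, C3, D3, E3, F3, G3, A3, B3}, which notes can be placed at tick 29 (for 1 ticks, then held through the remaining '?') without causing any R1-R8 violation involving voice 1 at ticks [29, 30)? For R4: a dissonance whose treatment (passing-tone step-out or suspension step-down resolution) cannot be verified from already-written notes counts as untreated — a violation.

{B2, B3, D3, G3}

B2: legal
C3: violates R4
D3: legal
E3: violates R4
F3: violates R4
G3: legal
A3: violates R4
B3: legal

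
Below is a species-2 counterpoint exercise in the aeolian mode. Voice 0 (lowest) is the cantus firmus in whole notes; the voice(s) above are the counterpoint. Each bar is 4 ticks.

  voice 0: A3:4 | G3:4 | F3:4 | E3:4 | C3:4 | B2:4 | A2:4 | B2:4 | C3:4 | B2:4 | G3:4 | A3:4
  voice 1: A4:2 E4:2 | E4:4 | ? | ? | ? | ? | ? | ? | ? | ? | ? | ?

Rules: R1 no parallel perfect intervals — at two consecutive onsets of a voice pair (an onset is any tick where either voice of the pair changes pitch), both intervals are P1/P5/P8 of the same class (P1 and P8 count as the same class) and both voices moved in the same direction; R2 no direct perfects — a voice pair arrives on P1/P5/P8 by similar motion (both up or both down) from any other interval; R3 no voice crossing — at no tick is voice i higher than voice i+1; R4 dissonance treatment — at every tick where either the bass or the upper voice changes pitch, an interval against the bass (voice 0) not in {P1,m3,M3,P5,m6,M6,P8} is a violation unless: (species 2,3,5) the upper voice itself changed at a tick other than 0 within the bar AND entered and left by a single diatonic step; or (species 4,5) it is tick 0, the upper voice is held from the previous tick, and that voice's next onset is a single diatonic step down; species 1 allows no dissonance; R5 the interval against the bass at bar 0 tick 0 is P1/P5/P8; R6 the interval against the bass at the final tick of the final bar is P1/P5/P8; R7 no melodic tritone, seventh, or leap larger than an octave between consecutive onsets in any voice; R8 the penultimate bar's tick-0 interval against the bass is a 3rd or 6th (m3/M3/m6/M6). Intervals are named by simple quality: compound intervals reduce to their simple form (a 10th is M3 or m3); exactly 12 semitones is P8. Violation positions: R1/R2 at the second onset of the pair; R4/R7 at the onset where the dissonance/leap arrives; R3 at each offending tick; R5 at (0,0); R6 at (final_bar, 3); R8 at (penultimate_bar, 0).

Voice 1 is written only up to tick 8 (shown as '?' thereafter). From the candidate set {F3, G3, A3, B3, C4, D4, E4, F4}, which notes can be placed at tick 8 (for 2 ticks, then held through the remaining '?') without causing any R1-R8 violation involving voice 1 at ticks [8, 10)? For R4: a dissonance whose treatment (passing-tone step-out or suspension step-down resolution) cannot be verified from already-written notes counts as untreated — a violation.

{A3, D4, F4}

F3: violates R2,R7
G3: violates R4
A3: legal
B3: violates R4
C4: violates R2
D4: legal
E4: violates R4
F4: legal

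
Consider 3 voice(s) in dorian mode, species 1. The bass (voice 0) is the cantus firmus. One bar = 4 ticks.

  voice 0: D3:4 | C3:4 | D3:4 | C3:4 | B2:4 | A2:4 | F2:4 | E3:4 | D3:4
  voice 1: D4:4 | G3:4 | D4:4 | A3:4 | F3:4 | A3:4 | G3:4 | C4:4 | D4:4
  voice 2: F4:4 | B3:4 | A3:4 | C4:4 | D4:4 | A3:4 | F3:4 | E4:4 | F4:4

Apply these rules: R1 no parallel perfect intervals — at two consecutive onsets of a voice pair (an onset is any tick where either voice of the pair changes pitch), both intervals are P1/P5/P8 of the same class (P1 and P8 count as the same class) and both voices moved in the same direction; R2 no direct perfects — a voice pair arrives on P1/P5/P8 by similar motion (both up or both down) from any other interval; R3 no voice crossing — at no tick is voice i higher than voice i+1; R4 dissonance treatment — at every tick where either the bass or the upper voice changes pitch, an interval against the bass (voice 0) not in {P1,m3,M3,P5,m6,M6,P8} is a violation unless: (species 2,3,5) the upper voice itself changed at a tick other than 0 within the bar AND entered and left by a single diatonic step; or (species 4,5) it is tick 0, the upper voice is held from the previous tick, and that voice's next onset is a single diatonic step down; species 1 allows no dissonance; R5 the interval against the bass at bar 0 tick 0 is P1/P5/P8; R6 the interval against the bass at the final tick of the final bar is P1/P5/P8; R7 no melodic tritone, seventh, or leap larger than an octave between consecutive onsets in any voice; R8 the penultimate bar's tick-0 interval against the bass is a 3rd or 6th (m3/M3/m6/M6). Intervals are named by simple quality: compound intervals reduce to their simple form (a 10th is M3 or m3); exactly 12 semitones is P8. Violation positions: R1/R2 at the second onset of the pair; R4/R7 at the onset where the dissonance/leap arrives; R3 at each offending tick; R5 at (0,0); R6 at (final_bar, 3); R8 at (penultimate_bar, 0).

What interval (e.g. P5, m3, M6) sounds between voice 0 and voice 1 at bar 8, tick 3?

P8

voice 0=D3 voice 1=D4 -> P8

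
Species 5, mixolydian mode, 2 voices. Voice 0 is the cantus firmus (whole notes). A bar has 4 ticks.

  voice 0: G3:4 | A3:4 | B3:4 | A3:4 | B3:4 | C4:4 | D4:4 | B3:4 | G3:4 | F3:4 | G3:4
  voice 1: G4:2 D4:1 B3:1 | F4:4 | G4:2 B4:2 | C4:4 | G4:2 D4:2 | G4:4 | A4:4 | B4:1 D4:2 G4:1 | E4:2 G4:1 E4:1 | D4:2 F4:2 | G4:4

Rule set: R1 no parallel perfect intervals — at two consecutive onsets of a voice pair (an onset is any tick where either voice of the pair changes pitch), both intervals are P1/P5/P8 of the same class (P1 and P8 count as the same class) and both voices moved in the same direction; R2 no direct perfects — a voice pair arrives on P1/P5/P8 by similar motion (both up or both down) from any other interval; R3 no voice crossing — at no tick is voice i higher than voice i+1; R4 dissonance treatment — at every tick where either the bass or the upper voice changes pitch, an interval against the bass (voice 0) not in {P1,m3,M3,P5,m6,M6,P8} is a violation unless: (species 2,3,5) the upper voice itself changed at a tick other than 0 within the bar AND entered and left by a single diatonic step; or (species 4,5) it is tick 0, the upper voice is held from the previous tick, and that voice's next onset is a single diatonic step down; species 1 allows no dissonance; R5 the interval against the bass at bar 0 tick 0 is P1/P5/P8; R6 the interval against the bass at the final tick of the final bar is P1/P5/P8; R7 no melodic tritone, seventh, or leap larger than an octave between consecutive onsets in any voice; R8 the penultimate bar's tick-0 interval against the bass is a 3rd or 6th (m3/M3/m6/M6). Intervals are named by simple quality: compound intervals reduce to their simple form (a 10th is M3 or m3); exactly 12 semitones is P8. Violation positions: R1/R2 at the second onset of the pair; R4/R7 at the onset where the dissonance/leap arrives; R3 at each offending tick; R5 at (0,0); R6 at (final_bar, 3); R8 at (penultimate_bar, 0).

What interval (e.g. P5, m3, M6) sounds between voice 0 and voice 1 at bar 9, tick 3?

P8

voice 0=F3 voice 1=F4 -> P8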